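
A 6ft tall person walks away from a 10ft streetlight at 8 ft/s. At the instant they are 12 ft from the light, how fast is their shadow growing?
12 ft/s

By similar triangles: 10/(x+s) = 6/s
Solving: s = 6x/4
ds/dt = 6/4 · dx/dt = 3/2 · 8 = 12 ft/s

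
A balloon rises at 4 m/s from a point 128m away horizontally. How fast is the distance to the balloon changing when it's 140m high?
140√2249/2249 ≈ 2.952 m/s

z² = 128² + y²
z = √(128² + 140²) = 4√2249
dz/dt = y/z · dy/dt = 140/(4√2249) · 4 = 140√2249/2249 ≈ 2.952 m/s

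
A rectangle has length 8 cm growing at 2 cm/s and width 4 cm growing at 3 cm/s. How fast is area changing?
32 cm²/s

A = lw
dA/dt = w·dl/dt + l·dw/dt = 4·2 + 8·3 = 32 cm²/s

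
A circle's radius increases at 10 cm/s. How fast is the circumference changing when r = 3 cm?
20π cm/s

C = 2πr
dC/dt = 2π · dr/dt = 2π · 10 = 20π cm/s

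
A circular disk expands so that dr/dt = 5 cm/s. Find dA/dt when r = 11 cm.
110π cm²/s

A = πr²
dA/dt = 2πr · dr/dt = 2π(11)(5) = 110π cm²/s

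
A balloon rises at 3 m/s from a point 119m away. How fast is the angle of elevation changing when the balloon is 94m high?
0.015524 rad/s

tan(θ) = y/119
sec²(θ) · dθ/dt = (1/119) · dy/dt
dθ/dt = cos²(θ)/119 · 3 = 119/(119² + 94²) · 3
dθ/dt = 0.015524 rad/s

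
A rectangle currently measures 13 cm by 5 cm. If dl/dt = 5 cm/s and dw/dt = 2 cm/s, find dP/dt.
14 cm/s

P = 2(l + w)
dP/dt = 2(dl/dt + dw/dt) = 2(5 + 2) = 14 cm/s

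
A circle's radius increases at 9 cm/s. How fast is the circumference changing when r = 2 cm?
18π cm/s

C = 2πr
dC/dt = 2π · dr/dt = 2π · 9 = 18π cm/s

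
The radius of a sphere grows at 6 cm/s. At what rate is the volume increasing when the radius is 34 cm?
27744π cm³/s

V = (4/3)πr³
dV/dt = dV/dr · dr/dt = 4πr² · 6
At r = 34: dV/dt = 27744π cm³/s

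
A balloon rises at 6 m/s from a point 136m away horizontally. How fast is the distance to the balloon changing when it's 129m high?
774√35137/35137 ≈ 4.129 m/s

z² = 136² + y²
z = √(136² + 129²) = √35137
dz/dt = y/z · dy/dt = 129/√35137 · 6 = 774√35137/35137 ≈ 4.129 m/s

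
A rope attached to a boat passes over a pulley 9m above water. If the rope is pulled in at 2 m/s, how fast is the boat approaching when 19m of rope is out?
19√70/70 ≈ 2.271 m/s

rope² = x² + 9²
x = √(19² - 9²) = 2√70
dx/dt = (rope/x) · d(rope)/dt = (19/(2√70)) · (-2) = -19√70/70 m/s
The boat approaches at 19√70/70 ≈ 2.271 m/s.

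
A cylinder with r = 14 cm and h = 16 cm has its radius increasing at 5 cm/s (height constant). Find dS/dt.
440π cm²/s

S = 2πrh + 2πr² (lateral + bases)
dS/dt = (2πh + 4πr)·dr/dt = (2π·16 + 4π·14)·5
= 440π cm²/s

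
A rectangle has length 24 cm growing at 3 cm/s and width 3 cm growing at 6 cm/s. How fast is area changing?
153 cm²/s

A = lw
dA/dt = w·dl/dt + l·dw/dt = 3·3 + 24·6 = 153 cm²/s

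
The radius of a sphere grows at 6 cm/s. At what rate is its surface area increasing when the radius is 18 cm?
864π cm²/s

S = 4πr²
dS/dt = dS/dr · dr/dt = 8πr · 6
At r = 18: dS/dt = 864π cm²/s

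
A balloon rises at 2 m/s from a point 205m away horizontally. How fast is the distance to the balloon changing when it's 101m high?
101√52226/26113 ≈ 0.8839 m/s

z² = 205² + y²
z = √(205² + 101²) = √52226
dz/dt = y/z · dy/dt = 101/√52226 · 2 = 101√52226/26113 ≈ 0.8839 m/s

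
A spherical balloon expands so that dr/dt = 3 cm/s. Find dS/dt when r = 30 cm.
720π cm²/s

S = 4πr²
dS/dt = dS/dr · dr/dt = 8πr · 3
At r = 30: dS/dt = 720π cm²/s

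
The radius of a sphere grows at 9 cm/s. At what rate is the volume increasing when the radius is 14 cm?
7056π cm³/s

V = (4/3)πr³
dV/dt = dV/dr · dr/dt = 4πr² · 9
At r = 14: dV/dt = 7056π cm³/s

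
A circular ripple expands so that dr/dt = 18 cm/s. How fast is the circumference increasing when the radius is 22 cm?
36π cm/s

C = 2πr
dC/dt = 2π · dr/dt = 2π · 18 = 36π cm/s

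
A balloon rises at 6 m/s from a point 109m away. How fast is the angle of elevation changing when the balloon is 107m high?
0.028033 rad/s

tan(θ) = y/109
sec²(θ) · dθ/dt = (1/109) · dy/dt
dθ/dt = cos²(θ)/109 · 6 = 109/(109² + 107²) · 6
dθ/dt = 0.028033 rad/s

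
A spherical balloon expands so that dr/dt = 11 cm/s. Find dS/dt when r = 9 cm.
792π cm²/s

S = 4πr²
dS/dt = dS/dr · dr/dt = 8πr · 11
At r = 9: dS/dt = 792π cm²/s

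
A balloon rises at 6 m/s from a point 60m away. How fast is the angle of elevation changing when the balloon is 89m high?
0.031247 rad/s

tan(θ) = y/60
sec²(θ) · dθ/dt = (1/60) · dy/dt
dθ/dt = cos²(θ)/60 · 6 = 60/(60² + 89²) · 6
dθ/dt = 0.031247 rad/s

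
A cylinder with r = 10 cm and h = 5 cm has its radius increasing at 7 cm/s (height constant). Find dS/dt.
350π cm²/s

S = 2πrh + 2πr² (lateral + bases)
dS/dt = (2πh + 4πr)·dr/dt = (2π·5 + 4π·10)·7
= 350π cm²/s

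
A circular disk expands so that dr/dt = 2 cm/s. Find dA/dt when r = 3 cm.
12π cm²/s

A = πr²
dA/dt = 2πr · dr/dt = 2π(3)(2) = 12π cm²/s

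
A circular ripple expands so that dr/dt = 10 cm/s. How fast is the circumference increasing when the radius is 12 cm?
20π cm/s

C = 2πr
dC/dt = 2π · dr/dt = 2π · 10 = 20π cm/s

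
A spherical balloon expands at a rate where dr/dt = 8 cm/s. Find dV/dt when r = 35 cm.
39200π cm³/s

V = (4/3)πr³
dV/dt = dV/dr · dr/dt = 4πr² · 8
At r = 35: dV/dt = 39200π cm³/s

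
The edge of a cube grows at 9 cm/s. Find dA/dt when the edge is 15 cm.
1620 cm²/s

A = 6s²
dA/dt = 12s · ds/dt = 12·15·9 = 1620 cm²/s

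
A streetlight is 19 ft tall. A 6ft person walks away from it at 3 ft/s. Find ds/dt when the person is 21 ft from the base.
18/13 ft/s

By similar triangles: 19/(x+s) = 6/s
Solving: s = 6x/13
ds/dt = 6/13 · dx/dt = 6/13 · 3 = 18/13 ft/s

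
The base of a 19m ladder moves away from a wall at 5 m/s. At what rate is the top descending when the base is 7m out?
35√78/156 ≈ 1.981 m/s

x² + y² = 19²
2x·dx/dt + 2y·dy/dt = 0
dy/dt = -x/y · dx/dt = -7/(2√78) · 5 = -35√78/156 m/s
The top is descending at 35√78/156 ≈ 1.981 m/s.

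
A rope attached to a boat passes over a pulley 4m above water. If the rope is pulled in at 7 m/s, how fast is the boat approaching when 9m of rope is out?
63√65/65 ≈ 7.814 m/s

rope² = x² + 4²
x = √(9² - 4²) = √65
dx/dt = (rope/x) · d(rope)/dt = (9/√65) · (-7) = -63√65/65 m/s
The boat approaches at 63√65/65 ≈ 7.814 m/s.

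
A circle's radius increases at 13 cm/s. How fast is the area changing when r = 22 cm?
572π cm²/s

A = πr²
dA/dt = 2πr · dr/dt = 2π(22)(13) = 572π cm²/s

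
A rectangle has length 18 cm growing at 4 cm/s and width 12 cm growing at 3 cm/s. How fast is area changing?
102 cm²/s

A = lw
dA/dt = w·dl/dt + l·dw/dt = 12·4 + 18·3 = 102 cm²/s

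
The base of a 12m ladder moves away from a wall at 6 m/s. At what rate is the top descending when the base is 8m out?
12√5/5 ≈ 5.367 m/s

x² + y² = 12²
2x·dx/dt + 2y·dy/dt = 0
dy/dt = -x/y · dx/dt = -8/(4√5) · 6 = -12√5/5 m/s
The top is descending at 12√5/5 ≈ 5.367 m/s.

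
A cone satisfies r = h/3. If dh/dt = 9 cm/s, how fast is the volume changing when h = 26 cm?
676π cm³/s

V = (1/3)π(h/3)²h = πh³/27
dV/dt = πh²/9 · 9
At h = 26: dV/dt = 676π cm³/s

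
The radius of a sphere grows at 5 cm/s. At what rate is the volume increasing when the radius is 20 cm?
8000π cm³/s

V = (4/3)πr³
dV/dt = dV/dr · dr/dt = 4πr² · 5
At r = 20: dV/dt = 8000π cm³/s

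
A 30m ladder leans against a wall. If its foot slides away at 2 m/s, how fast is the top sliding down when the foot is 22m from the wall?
11√26/26 ≈ 2.157 m/s

x² + y² = 30²
2x·dx/dt + 2y·dy/dt = 0
dy/dt = -x/y · dx/dt = -22/(4√26) · 2 = -11√26/26 m/s
The top is descending at 11√26/26 ≈ 2.157 m/s.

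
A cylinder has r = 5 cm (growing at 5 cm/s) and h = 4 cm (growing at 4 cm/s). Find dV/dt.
300π cm³/s

V = πr²h
dV/dt = 2πrh·dr/dt + πr²·dh/dt
= 2π(5)(4)(5) + π(5)²(4)
= 300π cm³/s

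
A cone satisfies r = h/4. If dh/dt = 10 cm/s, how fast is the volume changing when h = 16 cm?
160π cm³/s

V = (1/3)π(h/4)²h = πh³/48
dV/dt = πh²/16 · 10
At h = 16: dV/dt = 160π cm³/s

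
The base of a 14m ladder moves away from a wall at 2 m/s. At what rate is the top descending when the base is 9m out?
18√115/115 ≈ 1.679 m/s

x² + y² = 14²
2x·dx/dt + 2y·dy/dt = 0
dy/dt = -x/y · dx/dt = -9/√115 · 2 = -18√115/115 m/s
The top is descending at 18√115/115 ≈ 1.679 m/s.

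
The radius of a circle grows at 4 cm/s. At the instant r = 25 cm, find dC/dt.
8π cm/s

C = 2πr
dC/dt = 2π · dr/dt = 2π · 4 = 8π cm/s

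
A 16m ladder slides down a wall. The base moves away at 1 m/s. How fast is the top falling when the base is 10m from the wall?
5√39/39 ≈ 0.8006 m/s

x² + y² = 16²
2x·dx/dt + 2y·dy/dt = 0
dy/dt = -x/y · dx/dt = -10/(2√39) · 1 = -5√39/39 m/s
The top is descending at 5√39/39 ≈ 0.8006 m/s.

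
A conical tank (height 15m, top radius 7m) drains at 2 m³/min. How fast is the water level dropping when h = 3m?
50/(49π) ≈ 0.3248 m/min

r/h = 7/15, so r = (7/15)h
V = (1/3)πr²h = (1/3)π((7/15)h)²h = (49/675)πh³
dV/dh = (49/225)πh²
dh/dt = (dV/dt)/(dV/dh) = -2/((49/225)π·3²) = -50/(49π) m/min
The level is dropping at 50/(49π) ≈ 0.3248 m/min.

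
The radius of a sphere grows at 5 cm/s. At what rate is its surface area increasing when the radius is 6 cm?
240π cm²/s

S = 4πr²
dS/dt = dS/dr · dr/dt = 8πr · 5
At r = 6: dS/dt = 240π cm²/s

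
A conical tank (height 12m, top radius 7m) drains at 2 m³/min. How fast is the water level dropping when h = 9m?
32/(441π) ≈ 0.0231 m/min

r/h = 7/12, so r = (7/12)h
V = (1/3)πr²h = (1/3)π((7/12)h)²h = (49/432)πh³
dV/dh = (49/144)πh²
dh/dt = (dV/dt)/(dV/dh) = -2/((49/144)π·9²) = -32/(441π) m/min
The level is dropping at 32/(441π) ≈ 0.0231 m/min.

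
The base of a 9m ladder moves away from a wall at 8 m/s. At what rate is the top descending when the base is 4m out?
32√65/65 ≈ 3.969 m/s

x² + y² = 9²
2x·dx/dt + 2y·dy/dt = 0
dy/dt = -x/y · dx/dt = -4/√65 · 8 = -32√65/65 m/s
The top is descending at 32√65/65 ≈ 3.969 m/s.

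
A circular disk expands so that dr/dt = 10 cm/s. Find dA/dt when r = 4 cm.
80π cm²/s

A = πr²
dA/dt = 2πr · dr/dt = 2π(4)(10) = 80π cm²/s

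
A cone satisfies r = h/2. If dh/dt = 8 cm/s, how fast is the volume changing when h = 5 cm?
50π cm³/s

V = (1/3)π(h/2)²h = πh³/12
dV/dt = πh²/4 · 8
At h = 5: dV/dt = 50π cm³/s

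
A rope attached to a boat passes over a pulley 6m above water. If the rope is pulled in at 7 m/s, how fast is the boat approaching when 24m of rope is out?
28√15/15 ≈ 7.23 m/s

rope² = x² + 6²
x = √(24² - 6²) = 6√15
dx/dt = (rope/x) · d(rope)/dt = (24/(6√15)) · (-7) = -28√15/15 m/s
The boat approaches at 28√15/15 ≈ 7.23 m/s.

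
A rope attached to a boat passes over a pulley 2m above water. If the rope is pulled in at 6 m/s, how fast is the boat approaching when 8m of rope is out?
8√15/5 ≈ 6.197 m/s

rope² = x² + 2²
x = √(8² - 2²) = 2√15
dx/dt = (rope/x) · d(rope)/dt = (8/(2√15)) · (-6) = -8√15/5 m/s
The boat approaches at 8√15/5 ≈ 6.197 m/s.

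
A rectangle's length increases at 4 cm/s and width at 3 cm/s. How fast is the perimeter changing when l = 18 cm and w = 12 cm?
14 cm/s

P = 2(l + w)
dP/dt = 2(dl/dt + dw/dt) = 2(4 + 3) = 14 cm/s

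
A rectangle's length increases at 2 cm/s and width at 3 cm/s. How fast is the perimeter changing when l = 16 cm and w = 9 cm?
10 cm/s

P = 2(l + w)
dP/dt = 2(dl/dt + dw/dt) = 2(2 + 3) = 10 cm/s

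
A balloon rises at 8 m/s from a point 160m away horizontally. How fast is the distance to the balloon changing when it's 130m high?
104√17/85 ≈ 5.045 m/s

z² = 160² + y²
z = √(160² + 130²) = 50√17
dz/dt = y/z · dy/dt = 130/(50√17) · 8 = 104√17/85 ≈ 5.045 m/s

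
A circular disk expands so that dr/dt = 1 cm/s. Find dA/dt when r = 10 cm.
20π cm²/s

A = πr²
dA/dt = 2πr · dr/dt = 2π(10)(1) = 20π cm²/s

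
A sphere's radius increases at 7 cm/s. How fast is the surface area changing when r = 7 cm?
392π cm²/s

S = 4πr²
dS/dt = dS/dr · dr/dt = 8πr · 7
At r = 7: dS/dt = 392π cm²/s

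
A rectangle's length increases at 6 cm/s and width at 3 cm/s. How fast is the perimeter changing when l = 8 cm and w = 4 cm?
18 cm/s

P = 2(l + w)
dP/dt = 2(dl/dt + dw/dt) = 2(6 + 3) = 18 cm/s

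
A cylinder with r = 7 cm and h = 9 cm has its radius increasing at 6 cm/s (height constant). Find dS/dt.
276π cm²/s

S = 2πrh + 2πr² (lateral + bases)
dS/dt = (2πh + 4πr)·dr/dt = (2π·9 + 4π·7)·6
= 276π cm²/s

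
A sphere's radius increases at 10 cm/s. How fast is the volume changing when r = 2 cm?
160π cm³/s

V = (4/3)πr³
dV/dt = dV/dr · dr/dt = 4πr² · 10
At r = 2: dV/dt = 160π cm³/s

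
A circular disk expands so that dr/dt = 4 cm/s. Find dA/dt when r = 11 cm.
88π cm²/s

A = πr²
dA/dt = 2πr · dr/dt = 2π(11)(4) = 88π cm²/s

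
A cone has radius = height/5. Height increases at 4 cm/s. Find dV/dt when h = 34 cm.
4624π/25 cm³/s

V = (1/3)π(h/5)²h = πh³/75
dV/dt = πh²/25 · 4
At h = 34: dV/dt = 4624π/25 cm³/s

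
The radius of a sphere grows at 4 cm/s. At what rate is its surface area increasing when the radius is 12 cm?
384π cm²/s

S = 4πr²
dS/dt = dS/dr · dr/dt = 8πr · 4
At r = 12: dS/dt = 384π cm²/s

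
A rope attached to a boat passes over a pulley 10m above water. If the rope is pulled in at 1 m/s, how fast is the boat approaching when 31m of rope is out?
31√861/861 ≈ 1.056 m/s

rope² = x² + 10²
x = √(31² - 10²) = √861
dx/dt = (rope/x) · d(rope)/dt = (31/√861) · (-1) = -31√861/861 m/s
The boat approaches at 31√861/861 ≈ 1.056 m/s.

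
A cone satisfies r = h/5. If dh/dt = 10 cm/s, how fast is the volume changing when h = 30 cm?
360π cm³/s

V = (1/3)π(h/5)²h = πh³/75
dV/dt = πh²/25 · 10
At h = 30: dV/dt = 360π cm³/s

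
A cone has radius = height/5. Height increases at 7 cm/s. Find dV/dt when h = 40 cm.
448π cm³/s

V = (1/3)π(h/5)²h = πh³/75
dV/dt = πh²/25 · 7
At h = 40: dV/dt = 448π cm³/s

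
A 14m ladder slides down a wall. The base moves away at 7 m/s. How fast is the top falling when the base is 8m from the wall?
28√33/33 ≈ 4.874 m/s

x² + y² = 14²
2x·dx/dt + 2y·dy/dt = 0
dy/dt = -x/y · dx/dt = -8/(2√33) · 7 = -28√33/33 m/s
The top is descending at 28√33/33 ≈ 4.874 m/s.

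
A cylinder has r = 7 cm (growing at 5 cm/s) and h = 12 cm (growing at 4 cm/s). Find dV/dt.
1036π cm³/s

V = πr²h
dV/dt = 2πrh·dr/dt + πr²·dh/dt
= 2π(7)(12)(5) + π(7)²(4)
= 1036π cm³/s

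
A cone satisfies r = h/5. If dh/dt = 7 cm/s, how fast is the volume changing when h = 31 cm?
6727π/25 cm³/s

V = (1/3)π(h/5)²h = πh³/75
dV/dt = πh²/25 · 7
At h = 31: dV/dt = 6727π/25 cm³/s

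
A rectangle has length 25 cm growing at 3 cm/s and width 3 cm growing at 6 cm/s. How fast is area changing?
159 cm²/s

A = lw
dA/dt = w·dl/dt + l·dw/dt = 3·3 + 25·6 = 159 cm²/s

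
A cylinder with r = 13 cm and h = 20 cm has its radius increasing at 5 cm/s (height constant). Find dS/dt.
460π cm²/s

S = 2πrh + 2πr² (lateral + bases)
dS/dt = (2πh + 4πr)·dr/dt = (2π·20 + 4π·13)·5
= 460π cm²/s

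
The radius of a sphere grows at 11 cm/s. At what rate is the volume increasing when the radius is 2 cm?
176π cm³/s

V = (4/3)πr³
dV/dt = dV/dr · dr/dt = 4πr² · 11
At r = 2: dV/dt = 176π cm³/s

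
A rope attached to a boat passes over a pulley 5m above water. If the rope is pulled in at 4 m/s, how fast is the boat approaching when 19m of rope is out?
19√21/21 ≈ 4.146 m/s

rope² = x² + 5²
x = √(19² - 5²) = 4√21
dx/dt = (rope/x) · d(rope)/dt = (19/(4√21)) · (-4) = -19√21/21 m/s
The boat approaches at 19√21/21 ≈ 4.146 m/s.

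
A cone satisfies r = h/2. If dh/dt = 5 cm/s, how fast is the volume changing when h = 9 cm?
405π/4 cm³/s

V = (1/3)π(h/2)²h = πh³/12
dV/dt = πh²/4 · 5
At h = 9: dV/dt = 405π/4 cm³/s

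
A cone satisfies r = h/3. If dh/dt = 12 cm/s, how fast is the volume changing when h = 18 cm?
432π cm³/s

V = (1/3)π(h/3)²h = πh³/27
dV/dt = πh²/9 · 12
At h = 18: dV/dt = 432π cm³/s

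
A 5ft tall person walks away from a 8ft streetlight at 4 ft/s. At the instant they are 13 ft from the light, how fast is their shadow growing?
20/3 ft/s

By similar triangles: 8/(x+s) = 5/s
Solving: s = 5x/3
ds/dt = 5/3 · dx/dt = 5/3 · 4 = 20/3 ft/s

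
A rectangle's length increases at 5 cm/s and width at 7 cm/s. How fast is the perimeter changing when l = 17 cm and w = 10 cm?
24 cm/s

P = 2(l + w)
dP/dt = 2(dl/dt + dw/dt) = 2(5 + 7) = 24 cm/s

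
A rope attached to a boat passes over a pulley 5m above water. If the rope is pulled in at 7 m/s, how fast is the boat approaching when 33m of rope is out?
33√266/76 ≈ 7.082 m/s

rope² = x² + 5²
x = √(33² - 5²) = 2√266
dx/dt = (rope/x) · d(rope)/dt = (33/(2√266)) · (-7) = -33√266/76 m/s
The boat approaches at 33√266/76 ≈ 7.082 m/s.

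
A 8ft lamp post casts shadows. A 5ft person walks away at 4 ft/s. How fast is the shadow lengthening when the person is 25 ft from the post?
20/3 ft/s

By similar triangles: 8/(x+s) = 5/s
Solving: s = 5x/3
ds/dt = 5/3 · dx/dt = 5/3 · 4 = 20/3 ft/s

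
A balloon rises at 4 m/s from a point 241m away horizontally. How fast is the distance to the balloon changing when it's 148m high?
592√79985/79985 ≈ 2.093 m/s

z² = 241² + y²
z = √(241² + 148²) = √79985
dz/dt = y/z · dy/dt = 148/√79985 · 4 = 592√79985/79985 ≈ 2.093 m/s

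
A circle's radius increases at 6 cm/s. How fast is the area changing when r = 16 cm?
192π cm²/s

A = πr²
dA/dt = 2πr · dr/dt = 2π(16)(6) = 192π cm²/s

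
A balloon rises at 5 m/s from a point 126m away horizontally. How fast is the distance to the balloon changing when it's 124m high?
310√7813/7813 ≈ 3.507 m/s

z² = 126² + y²
z = √(126² + 124²) = 2√7813
dz/dt = y/z · dy/dt = 124/(2√7813) · 5 = 310√7813/7813 ≈ 3.507 m/s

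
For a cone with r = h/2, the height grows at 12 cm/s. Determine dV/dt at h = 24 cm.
1728π cm³/s

V = (1/3)π(h/2)²h = πh³/12
dV/dt = πh²/4 · 12
At h = 24: dV/dt = 1728π cm³/s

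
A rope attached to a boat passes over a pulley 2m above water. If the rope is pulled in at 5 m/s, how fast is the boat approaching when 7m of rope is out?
7√5/3 ≈ 5.217 m/s

rope² = x² + 2²
x = √(7² - 2²) = 3√5
dx/dt = (rope/x) · d(rope)/dt = (7/(3√5)) · (-5) = -7√5/3 m/s
The boat approaches at 7√5/3 ≈ 5.217 m/s.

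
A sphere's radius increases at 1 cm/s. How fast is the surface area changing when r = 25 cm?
200π cm²/s

S = 4πr²
dS/dt = dS/dr · dr/dt = 8πr · 1
At r = 25: dS/dt = 200π cm²/s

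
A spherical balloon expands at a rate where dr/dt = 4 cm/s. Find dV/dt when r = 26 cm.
10816π cm³/s

V = (4/3)πr³
dV/dt = dV/dr · dr/dt = 4πr² · 4
At r = 26: dV/dt = 10816π cm³/s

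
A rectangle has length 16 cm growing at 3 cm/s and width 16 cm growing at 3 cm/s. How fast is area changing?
96 cm²/s

A = lw
dA/dt = w·dl/dt + l·dw/dt = 16·3 + 16·3 = 96 cm²/s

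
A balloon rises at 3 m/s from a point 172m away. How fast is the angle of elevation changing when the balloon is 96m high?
0.013299 rad/s

tan(θ) = y/172
sec²(θ) · dθ/dt = (1/172) · dy/dt
dθ/dt = cos²(θ)/172 · 3 = 172/(172² + 96²) · 3
dθ/dt = 0.013299 rad/s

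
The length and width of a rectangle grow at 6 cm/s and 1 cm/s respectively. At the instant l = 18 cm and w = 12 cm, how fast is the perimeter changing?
14 cm/s

P = 2(l + w)
dP/dt = 2(dl/dt + dw/dt) = 2(6 + 1) = 14 cm/s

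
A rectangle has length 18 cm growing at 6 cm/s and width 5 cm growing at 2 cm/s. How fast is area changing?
66 cm²/s

A = lw
dA/dt = w·dl/dt + l·dw/dt = 5·6 + 18·2 = 66 cm²/s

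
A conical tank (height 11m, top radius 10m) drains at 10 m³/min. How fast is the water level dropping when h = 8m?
121/(640π) ≈ 0.06018 m/min

r/h = 10/11, so r = (10/11)h
V = (1/3)πr²h = (1/3)π((10/11)h)²h = (100/363)πh³
dV/dh = (100/121)πh²
dh/dt = (dV/dt)/(dV/dh) = -10/((100/121)π·8²) = -121/(640π) m/min
The level is dropping at 121/(640π) ≈ 0.06018 m/min.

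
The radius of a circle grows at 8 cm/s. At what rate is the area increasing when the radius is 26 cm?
416π cm²/s

A = πr²
dA/dt = 2πr · dr/dt = 2π(26)(8) = 416π cm²/s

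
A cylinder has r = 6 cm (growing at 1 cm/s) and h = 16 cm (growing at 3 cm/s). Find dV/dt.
300π cm³/s

V = πr²h
dV/dt = 2πrh·dr/dt + πr²·dh/dt
= 2π(6)(16)(1) + π(6)²(3)
= 300π cm³/s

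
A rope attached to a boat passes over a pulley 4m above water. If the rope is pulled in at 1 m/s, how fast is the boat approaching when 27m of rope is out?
27√713/713 ≈ 1.011 m/s

rope² = x² + 4²
x = √(27² - 4²) = √713
dx/dt = (rope/x) · d(rope)/dt = (27/√713) · (-1) = -27√713/713 m/s
The boat approaches at 27√713/713 ≈ 1.011 m/s.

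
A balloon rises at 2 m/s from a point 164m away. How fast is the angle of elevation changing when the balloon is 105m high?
0.00865 rad/s

tan(θ) = y/164
sec²(θ) · dθ/dt = (1/164) · dy/dt
dθ/dt = cos²(θ)/164 · 2 = 164/(164² + 105²) · 2
dθ/dt = 0.00865 rad/s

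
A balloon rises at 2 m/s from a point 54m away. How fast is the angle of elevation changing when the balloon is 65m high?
0.015124 rad/s

tan(θ) = y/54
sec²(θ) · dθ/dt = (1/54) · dy/dt
dθ/dt = cos²(θ)/54 · 2 = 54/(54² + 65²) · 2
dθ/dt = 0.015124 rad/s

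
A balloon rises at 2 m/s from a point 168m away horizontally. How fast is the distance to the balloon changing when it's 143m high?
286√48673/48673 ≈ 1.296 m/s

z² = 168² + y²
z = √(168² + 143²) = √48673
dz/dt = y/z · dy/dt = 143/√48673 · 2 = 286√48673/48673 ≈ 1.296 m/s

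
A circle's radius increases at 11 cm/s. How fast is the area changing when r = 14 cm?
308π cm²/s

A = πr²
dA/dt = 2πr · dr/dt = 2π(14)(11) = 308π cm²/s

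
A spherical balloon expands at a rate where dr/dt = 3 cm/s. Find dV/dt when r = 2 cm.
48π cm³/s

V = (4/3)πr³
dV/dt = dV/dr · dr/dt = 4πr² · 3
At r = 2: dV/dt = 48π cm³/s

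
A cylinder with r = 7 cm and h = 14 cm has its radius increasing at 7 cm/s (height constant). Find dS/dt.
392π cm²/s

S = 2πrh + 2πr² (lateral + bases)
dS/dt = (2πh + 4πr)·dr/dt = (2π·14 + 4π·7)·7
= 392π cm²/s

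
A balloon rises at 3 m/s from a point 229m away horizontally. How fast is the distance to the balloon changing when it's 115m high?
345√65666/65666 ≈ 1.346 m/s

z² = 229² + y²
z = √(229² + 115²) = √65666
dz/dt = y/z · dy/dt = 115/√65666 · 3 = 345√65666/65666 ≈ 1.346 m/s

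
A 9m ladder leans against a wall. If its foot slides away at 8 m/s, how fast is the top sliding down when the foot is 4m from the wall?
32√65/65 ≈ 3.969 m/s

x² + y² = 9²
2x·dx/dt + 2y·dy/dt = 0
dy/dt = -x/y · dx/dt = -4/√65 · 8 = -32√65/65 m/s
The top is descending at 32√65/65 ≈ 3.969 m/s.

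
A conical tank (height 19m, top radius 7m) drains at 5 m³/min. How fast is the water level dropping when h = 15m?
361/(2205π) ≈ 0.05211 m/min

r/h = 7/19, so r = (7/19)h
V = (1/3)πr²h = (1/3)π((7/19)h)²h = (49/1083)πh³
dV/dh = (49/361)πh²
dh/dt = (dV/dt)/(dV/dh) = -5/((49/361)π·15²) = -361/(2205π) m/min
The level is dropping at 361/(2205π) ≈ 0.05211 m/min.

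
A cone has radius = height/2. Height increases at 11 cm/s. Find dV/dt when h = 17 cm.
3179π/4 cm³/s

V = (1/3)π(h/2)²h = πh³/12
dV/dt = πh²/4 · 11
At h = 17: dV/dt = 3179π/4 cm³/s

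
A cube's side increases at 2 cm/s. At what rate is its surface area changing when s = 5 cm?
120 cm²/s

A = 6s²
dA/dt = 12s · ds/dt = 12·5·2 = 120 cm²/s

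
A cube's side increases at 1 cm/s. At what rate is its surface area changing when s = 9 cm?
108 cm²/s

A = 6s²
dA/dt = 12s · ds/dt = 12·9·1 = 108 cm²/s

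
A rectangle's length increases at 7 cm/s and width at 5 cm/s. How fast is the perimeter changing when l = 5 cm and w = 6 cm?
24 cm/s

P = 2(l + w)
dP/dt = 2(dl/dt + dw/dt) = 2(7 + 5) = 24 cm/s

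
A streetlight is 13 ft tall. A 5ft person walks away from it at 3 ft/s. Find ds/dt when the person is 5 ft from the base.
15/8 ft/s

By similar triangles: 13/(x+s) = 5/s
Solving: s = 5x/8
ds/dt = 5/8 · dx/dt = 5/8 · 3 = 15/8 ft/s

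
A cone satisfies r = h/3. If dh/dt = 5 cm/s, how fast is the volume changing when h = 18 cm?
180π cm³/s

V = (1/3)π(h/3)²h = πh³/27
dV/dt = πh²/9 · 5
At h = 18: dV/dt = 180π cm³/s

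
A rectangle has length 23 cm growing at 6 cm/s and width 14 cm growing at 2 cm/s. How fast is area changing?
130 cm²/s

A = lw
dA/dt = w·dl/dt + l·dw/dt = 14·6 + 23·2 = 130 cm²/s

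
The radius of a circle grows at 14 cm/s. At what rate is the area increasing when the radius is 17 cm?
476π cm²/s

A = πr²
dA/dt = 2πr · dr/dt = 2π(17)(14) = 476π cm²/s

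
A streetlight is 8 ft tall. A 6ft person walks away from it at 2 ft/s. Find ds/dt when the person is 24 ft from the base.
6 ft/s

By similar triangles: 8/(x+s) = 6/s
Solving: s = 6x/2
ds/dt = 6/2 · dx/dt = 3 · 2 = 6 ft/s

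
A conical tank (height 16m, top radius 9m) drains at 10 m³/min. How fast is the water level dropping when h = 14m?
640/(3969π) ≈ 0.05133 m/min

r/h = 9/16, so r = (9/16)h
V = (1/3)πr²h = (1/3)π((9/16)h)²h = (27/256)πh³
dV/dh = (81/256)πh²
dh/dt = (dV/dt)/(dV/dh) = -10/((81/256)π·14²) = -640/(3969π) m/min
The level is dropping at 640/(3969π) ≈ 0.05133 m/min.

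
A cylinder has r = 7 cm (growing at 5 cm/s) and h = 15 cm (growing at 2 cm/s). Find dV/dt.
1148π cm³/s

V = πr²h
dV/dt = 2πrh·dr/dt + πr²·dh/dt
= 2π(7)(15)(5) + π(7)²(2)
= 1148π cm³/s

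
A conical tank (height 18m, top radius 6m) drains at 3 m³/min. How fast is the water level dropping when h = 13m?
27/(169π) ≈ 0.05085 m/min

r/h = 6/18, so r = (1/3)h
V = (1/3)πr²h = (1/3)π((1/3)h)²h = (1/27)πh³
dV/dh = (1/9)πh²
dh/dt = (dV/dt)/(dV/dh) = -3/((1/9)π·13²) = -27/(169π) m/min
The level is dropping at 27/(169π) ≈ 0.05085 m/min.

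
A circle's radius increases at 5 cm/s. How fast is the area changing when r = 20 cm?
200π cm²/s

A = πr²
dA/dt = 2πr · dr/dt = 2π(20)(5) = 200π cm²/s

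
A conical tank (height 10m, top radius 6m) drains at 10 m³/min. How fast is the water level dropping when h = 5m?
10/(9π) ≈ 0.3537 m/min

r/h = 6/10, so r = (3/5)h
V = (1/3)πr²h = (1/3)π((3/5)h)²h = (3/25)πh³
dV/dh = (9/25)πh²
dh/dt = (dV/dt)/(dV/dh) = -10/((9/25)π·5²) = -10/(9π) m/min
The level is dropping at 10/(9π) ≈ 0.3537 m/min.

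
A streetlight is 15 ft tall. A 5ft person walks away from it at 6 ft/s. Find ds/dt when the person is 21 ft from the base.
3 ft/s

By similar triangles: 15/(x+s) = 5/s
Solving: s = 5x/10
ds/dt = 5/10 · dx/dt = 1/2 · 6 = 3 ft/s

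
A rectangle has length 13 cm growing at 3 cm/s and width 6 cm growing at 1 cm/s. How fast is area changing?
31 cm²/s

A = lw
dA/dt = w·dl/dt + l·dw/dt = 6·3 + 13·1 = 31 cm²/s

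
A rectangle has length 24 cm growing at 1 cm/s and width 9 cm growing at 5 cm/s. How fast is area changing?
129 cm²/s

A = lw
dA/dt = w·dl/dt + l·dw/dt = 9·1 + 24·5 = 129 cm²/s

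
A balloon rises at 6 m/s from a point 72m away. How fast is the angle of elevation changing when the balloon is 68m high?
0.044046 rad/s

tan(θ) = y/72
sec²(θ) · dθ/dt = (1/72) · dy/dt
dθ/dt = cos²(θ)/72 · 6 = 72/(72² + 68²) · 6
dθ/dt = 0.044046 rad/s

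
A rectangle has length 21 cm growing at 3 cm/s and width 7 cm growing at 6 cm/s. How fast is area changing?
147 cm²/s

A = lw
dA/dt = w·dl/dt + l·dw/dt = 7·3 + 21·6 = 147 cm²/s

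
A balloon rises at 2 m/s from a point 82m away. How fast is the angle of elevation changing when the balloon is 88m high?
0.011335 rad/s

tan(θ) = y/82
sec²(θ) · dθ/dt = (1/82) · dy/dt
dθ/dt = cos²(θ)/82 · 2 = 82/(82² + 88²) · 2
dθ/dt = 0.011335 rad/s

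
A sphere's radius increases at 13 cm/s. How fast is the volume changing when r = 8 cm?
3328π cm³/s

V = (4/3)πr³
dV/dt = dV/dr · dr/dt = 4πr² · 13
At r = 8: dV/dt = 3328π cm³/s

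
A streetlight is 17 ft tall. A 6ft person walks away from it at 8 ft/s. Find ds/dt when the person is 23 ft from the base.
48/11 ft/s

By similar triangles: 17/(x+s) = 6/s
Solving: s = 6x/11
ds/dt = 6/11 · dx/dt = 6/11 · 8 = 48/11 ft/s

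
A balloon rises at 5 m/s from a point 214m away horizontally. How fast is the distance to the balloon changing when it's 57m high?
57√49045/9809 ≈ 1.287 m/s

z² = 214² + y²
z = √(214² + 57²) = √49045
dz/dt = y/z · dy/dt = 57/√49045 · 5 = 57√49045/9809 ≈ 1.287 m/s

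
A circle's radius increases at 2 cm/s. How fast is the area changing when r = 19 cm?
76π cm²/s

A = πr²
dA/dt = 2πr · dr/dt = 2π(19)(2) = 76π cm²/s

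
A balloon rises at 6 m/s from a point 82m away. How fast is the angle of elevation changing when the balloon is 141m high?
0.018493 rad/s

tan(θ) = y/82
sec²(θ) · dθ/dt = (1/82) · dy/dt
dθ/dt = cos²(θ)/82 · 6 = 82/(82² + 141²) · 6
dθ/dt = 0.018493 rad/s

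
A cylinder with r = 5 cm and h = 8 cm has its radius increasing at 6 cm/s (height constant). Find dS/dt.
216π cm²/s

S = 2πrh + 2πr² (lateral + bases)
dS/dt = (2πh + 4πr)·dr/dt = (2π·8 + 4π·5)·6
= 216π cm²/s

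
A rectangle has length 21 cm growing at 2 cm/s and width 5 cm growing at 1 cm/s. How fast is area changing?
31 cm²/s

A = lw
dA/dt = w·dl/dt + l·dw/dt = 5·2 + 21·1 = 31 cm²/s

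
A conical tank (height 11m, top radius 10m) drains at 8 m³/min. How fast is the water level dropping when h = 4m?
121/(200π) ≈ 0.1926 m/min

r/h = 10/11, so r = (10/11)h
V = (1/3)πr²h = (1/3)π((10/11)h)²h = (100/363)πh³
dV/dh = (100/121)πh²
dh/dt = (dV/dt)/(dV/dh) = -8/((100/121)π·4²) = -121/(200π) m/min
The level is dropping at 121/(200π) ≈ 0.1926 m/min.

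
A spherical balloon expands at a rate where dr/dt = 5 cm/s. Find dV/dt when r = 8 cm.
1280π cm³/s

V = (4/3)πr³
dV/dt = dV/dr · dr/dt = 4πr² · 5
At r = 8: dV/dt = 1280π cm³/s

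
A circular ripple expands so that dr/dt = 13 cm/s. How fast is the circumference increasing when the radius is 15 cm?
26π cm/s

C = 2πr
dC/dt = 2π · dr/dt = 2π · 13 = 26π cm/s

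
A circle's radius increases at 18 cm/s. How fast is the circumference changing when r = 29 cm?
36π cm/s

C = 2πr
dC/dt = 2π · dr/dt = 2π · 18 = 36π cm/s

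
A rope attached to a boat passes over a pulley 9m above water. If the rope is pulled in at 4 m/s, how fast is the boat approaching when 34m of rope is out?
136√43/215 ≈ 4.148 m/s

rope² = x² + 9²
x = √(34² - 9²) = 5√43
dx/dt = (rope/x) · d(rope)/dt = (34/(5√43)) · (-4) = -136√43/215 m/s
The boat approaches at 136√43/215 ≈ 4.148 m/s.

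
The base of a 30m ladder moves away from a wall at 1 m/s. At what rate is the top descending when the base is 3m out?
√11/33 ≈ 0.1005 m/s

x² + y² = 30²
2x·dx/dt + 2y·dy/dt = 0
dy/dt = -x/y · dx/dt = -3/(9√11) · 1 = -√11/33 m/s
The top is descending at √11/33 ≈ 0.1005 m/s.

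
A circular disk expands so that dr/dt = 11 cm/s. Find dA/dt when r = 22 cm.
484π cm²/s

A = πr²
dA/dt = 2πr · dr/dt = 2π(22)(11) = 484π cm²/s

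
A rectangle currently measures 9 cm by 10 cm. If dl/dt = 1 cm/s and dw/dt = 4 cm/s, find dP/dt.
10 cm/s

P = 2(l + w)
dP/dt = 2(dl/dt + dw/dt) = 2(1 + 4) = 10 cm/s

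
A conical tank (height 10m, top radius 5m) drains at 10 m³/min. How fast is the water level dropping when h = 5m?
8/(5π) ≈ 0.5093 m/min

r/h = 5/10, so r = (1/2)h
V = (1/3)πr²h = (1/3)π((1/2)h)²h = (1/12)πh³
dV/dh = (1/4)πh²
dh/dt = (dV/dt)/(dV/dh) = -10/((1/4)π·5²) = -8/(5π) m/min
The level is dropping at 8/(5π) ≈ 0.5093 m/min.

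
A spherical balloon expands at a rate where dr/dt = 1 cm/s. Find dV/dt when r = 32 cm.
4096π cm³/s

V = (4/3)πr³
dV/dt = dV/dr · dr/dt = 4πr² · 1
At r = 32: dV/dt = 4096π cm³/s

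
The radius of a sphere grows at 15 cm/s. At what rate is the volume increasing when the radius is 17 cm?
17340π cm³/s

V = (4/3)πr³
dV/dt = dV/dr · dr/dt = 4πr² · 15
At r = 17: dV/dt = 17340π cm³/s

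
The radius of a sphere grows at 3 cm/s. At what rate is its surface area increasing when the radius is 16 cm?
384π cm²/s

S = 4πr²
dS/dt = dS/dr · dr/dt = 8πr · 3
At r = 16: dS/dt = 384π cm²/s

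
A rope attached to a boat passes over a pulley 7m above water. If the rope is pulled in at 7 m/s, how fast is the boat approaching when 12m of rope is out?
84√95/95 ≈ 8.618 m/s

rope² = x² + 7²
x = √(12² - 7²) = √95
dx/dt = (rope/x) · d(rope)/dt = (12/√95) · (-7) = -84√95/95 m/s
The boat approaches at 84√95/95 ≈ 8.618 m/s.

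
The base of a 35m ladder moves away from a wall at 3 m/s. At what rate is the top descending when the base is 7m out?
√6/4 ≈ 0.6124 m/s

x² + y² = 35²
2x·dx/dt + 2y·dy/dt = 0
dy/dt = -x/y · dx/dt = -7/(14√6) · 3 = -√6/4 m/s
The top is descending at √6/4 ≈ 0.6124 m/s.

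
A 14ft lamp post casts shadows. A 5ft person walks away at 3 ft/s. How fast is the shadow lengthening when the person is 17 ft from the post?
5/3 ft/s

By similar triangles: 14/(x+s) = 5/s
Solving: s = 5x/9
ds/dt = 5/9 · dx/dt = 5/9 · 3 = 5/3 ft/s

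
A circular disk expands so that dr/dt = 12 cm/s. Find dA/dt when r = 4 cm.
96π cm²/s

A = πr²
dA/dt = 2πr · dr/dt = 2π(4)(12) = 96π cm²/s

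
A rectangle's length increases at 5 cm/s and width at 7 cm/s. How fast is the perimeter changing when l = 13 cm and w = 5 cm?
24 cm/s

P = 2(l + w)
dP/dt = 2(dl/dt + dw/dt) = 2(5 + 7) = 24 cm/s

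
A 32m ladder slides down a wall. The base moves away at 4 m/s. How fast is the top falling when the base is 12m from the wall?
12√55/55 ≈ 1.618 m/s

x² + y² = 32²
2x·dx/dt + 2y·dy/dt = 0
dy/dt = -x/y · dx/dt = -12/(4√55) · 4 = -12√55/55 m/s
The top is descending at 12√55/55 ≈ 1.618 m/s.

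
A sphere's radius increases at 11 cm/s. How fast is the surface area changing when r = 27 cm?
2376π cm²/s

S = 4πr²
dS/dt = dS/dr · dr/dt = 8πr · 11
At r = 27: dS/dt = 2376π cm²/s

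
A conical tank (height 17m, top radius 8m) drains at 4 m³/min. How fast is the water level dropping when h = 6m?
289/(576π) ≈ 0.1597 m/min

r/h = 8/17, so r = (8/17)h
V = (1/3)πr²h = (1/3)π((8/17)h)²h = (64/867)πh³
dV/dh = (64/289)πh²
dh/dt = (dV/dt)/(dV/dh) = -4/((64/289)π·6²) = -289/(576π) m/min
The level is dropping at 289/(576π) ≈ 0.1597 m/min.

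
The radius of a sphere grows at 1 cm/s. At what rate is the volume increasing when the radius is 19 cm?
1444π cm³/s

V = (4/3)πr³
dV/dt = dV/dr · dr/dt = 4πr² · 1
At r = 19: dV/dt = 1444π cm³/s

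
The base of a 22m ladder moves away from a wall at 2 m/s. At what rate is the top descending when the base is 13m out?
26√35/105 ≈ 1.465 m/s

x² + y² = 22²
2x·dx/dt + 2y·dy/dt = 0
dy/dt = -x/y · dx/dt = -13/(3√35) · 2 = -26√35/105 m/s
The top is descending at 26√35/105 ≈ 1.465 m/s.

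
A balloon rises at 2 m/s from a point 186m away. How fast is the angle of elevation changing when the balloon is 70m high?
0.009419 rad/s

tan(θ) = y/186
sec²(θ) · dθ/dt = (1/186) · dy/dt
dθ/dt = cos²(θ)/186 · 2 = 186/(186² + 70²) · 2
dθ/dt = 0.009419 rad/s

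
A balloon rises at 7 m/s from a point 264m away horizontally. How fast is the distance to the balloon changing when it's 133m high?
931√87385/87385 ≈ 3.149 m/s

z² = 264² + y²
z = √(264² + 133²) = √87385
dz/dt = y/z · dy/dt = 133/√87385 · 7 = 931√87385/87385 ≈ 3.149 m/s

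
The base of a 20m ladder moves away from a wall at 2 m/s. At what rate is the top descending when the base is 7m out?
14√39/117 ≈ 0.7473 m/s

x² + y² = 20²
2x·dx/dt + 2y·dy/dt = 0
dy/dt = -x/y · dx/dt = -7/(3√39) · 2 = -14√39/117 m/s
The top is descending at 14√39/117 ≈ 0.7473 m/s.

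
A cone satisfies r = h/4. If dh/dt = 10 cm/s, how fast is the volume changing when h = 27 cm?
3645π/8 cm³/s

V = (1/3)π(h/4)²h = πh³/48
dV/dt = πh²/16 · 10
At h = 27: dV/dt = 3645π/8 cm³/s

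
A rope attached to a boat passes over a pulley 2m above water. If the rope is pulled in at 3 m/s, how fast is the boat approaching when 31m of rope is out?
31√957/319 ≈ 3.006 m/s

rope² = x² + 2²
x = √(31² - 2²) = √957
dx/dt = (rope/x) · d(rope)/dt = (31/√957) · (-3) = -31√957/319 m/s
The boat approaches at 31√957/319 ≈ 3.006 m/s.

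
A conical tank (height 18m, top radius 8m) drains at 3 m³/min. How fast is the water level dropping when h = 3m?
27/(16π) ≈ 0.5371 m/min

r/h = 8/18, so r = (4/9)h
V = (1/3)πr²h = (1/3)π((4/9)h)²h = (16/243)πh³
dV/dh = (16/81)πh²
dh/dt = (dV/dt)/(dV/dh) = -3/((16/81)π·3²) = -27/(16π) m/min
The level is dropping at 27/(16π) ≈ 0.5371 m/min.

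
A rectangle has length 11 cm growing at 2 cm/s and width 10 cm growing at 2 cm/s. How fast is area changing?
42 cm²/s

A = lw
dA/dt = w·dl/dt + l·dw/dt = 10·2 + 11·2 = 42 cm²/s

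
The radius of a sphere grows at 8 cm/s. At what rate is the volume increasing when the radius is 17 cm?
9248π cm³/s

V = (4/3)πr³
dV/dt = dV/dr · dr/dt = 4πr² · 8
At r = 17: dV/dt = 9248π cm³/s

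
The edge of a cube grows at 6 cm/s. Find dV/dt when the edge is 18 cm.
5832 cm³/s

V = s³
dV/dt = 3s² · ds/dt = 3·18²·6 = 5832 cm³/s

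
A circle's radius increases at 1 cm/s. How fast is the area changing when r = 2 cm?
4π cm²/s

A = πr²
dA/dt = 2πr · dr/dt = 2π(2)(1) = 4π cm²/s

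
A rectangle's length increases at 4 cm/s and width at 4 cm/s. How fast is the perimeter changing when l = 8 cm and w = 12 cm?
16 cm/s

P = 2(l + w)
dP/dt = 2(dl/dt + dw/dt) = 2(4 + 4) = 16 cm/s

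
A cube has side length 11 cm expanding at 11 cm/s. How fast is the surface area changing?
1452 cm²/s

A = 6s²
dA/dt = 12s · ds/dt = 12·11·11 = 1452 cm²/s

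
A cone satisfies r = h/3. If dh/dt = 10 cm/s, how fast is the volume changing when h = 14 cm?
1960π/9 cm³/s

V = (1/3)π(h/3)²h = πh³/27
dV/dt = πh²/9 · 10
At h = 14: dV/dt = 1960π/9 cm³/s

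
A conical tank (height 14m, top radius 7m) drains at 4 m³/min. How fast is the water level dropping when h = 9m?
16/(81π) ≈ 0.06288 m/min

r/h = 7/14, so r = (1/2)h
V = (1/3)πr²h = (1/3)π((1/2)h)²h = (1/12)πh³
dV/dh = (1/4)πh²
dh/dt = (dV/dt)/(dV/dh) = -4/((1/4)π·9²) = -16/(81π) m/min
The level is dropping at 16/(81π) ≈ 0.06288 m/min.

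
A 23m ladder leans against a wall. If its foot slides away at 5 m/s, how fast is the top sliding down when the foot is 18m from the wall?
18√205/41 ≈ 6.286 m/s

x² + y² = 23²
2x·dx/dt + 2y·dy/dt = 0
dy/dt = -x/y · dx/dt = -18/√205 · 5 = -18√205/41 m/s
The top is descending at 18√205/41 ≈ 6.286 m/s.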